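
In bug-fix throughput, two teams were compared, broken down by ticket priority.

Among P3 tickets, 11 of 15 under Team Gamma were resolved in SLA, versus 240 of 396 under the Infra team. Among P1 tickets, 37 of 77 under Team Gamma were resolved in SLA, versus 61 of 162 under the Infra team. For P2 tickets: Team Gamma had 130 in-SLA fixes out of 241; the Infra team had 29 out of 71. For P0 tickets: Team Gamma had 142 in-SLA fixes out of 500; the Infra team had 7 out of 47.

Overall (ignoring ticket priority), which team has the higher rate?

the Infra team

P3: Team Gamma 11/15 = 73.3%, the Infra team 240/396 = 60.6% → Team Gamma
P1: Team Gamma 37/77 = 48.1%, the Infra team 61/162 = 37.7% → Team Gamma
P2: Team Gamma 130/241 = 53.9%, the Infra team 29/71 = 40.8% → Team Gamma
P0: Team Gamma 142/500 = 28.4%, the Infra team 7/47 = 14.9% → Team Gamma
Overall: Team Gamma 320/833 = 38.4%, the Infra team 337/676 = 49.9% → the Infra team
(Team Gamma wins every ticket group but the Infra team wins overall — Team Gamma's tickets skew toward the low-rate P0 group.)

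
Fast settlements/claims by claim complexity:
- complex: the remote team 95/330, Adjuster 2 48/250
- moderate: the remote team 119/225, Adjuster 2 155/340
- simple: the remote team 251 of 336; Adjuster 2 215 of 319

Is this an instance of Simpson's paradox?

Complex: the remote team 95/330 = 28.8%, Adjuster 2 48/250 = 19.2% → the remote team
Moderate: the remote team 119/225 = 52.9%, Adjuster 2 155/340 = 45.6% → the remote team
Simple: the remote team 251/336 = 74.7%, Adjuster 2 215/319 = 67.4% → the remote team
Overall: the remote team 465/891 = 52.2%, Adjuster 2 418/909 = 46.0% → the remote team
The remote team wins overall and in every claim group — no reversal.

No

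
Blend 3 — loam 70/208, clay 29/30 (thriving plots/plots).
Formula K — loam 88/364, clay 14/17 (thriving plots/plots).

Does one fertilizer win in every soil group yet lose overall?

Loam: Blend 3 70/208 = 33.7%, Formula K 88/364 = 24.2% → Blend 3
Clay: Blend 3 29/30 = 96.7%, Formula K 14/17 = 82.4% → Blend 3
Overall: Blend 3 99/238 = 41.6%, Formula K 102/381 = 26.8% → Blend 3
Blend 3 wins overall and in every soil group — no reversal.

No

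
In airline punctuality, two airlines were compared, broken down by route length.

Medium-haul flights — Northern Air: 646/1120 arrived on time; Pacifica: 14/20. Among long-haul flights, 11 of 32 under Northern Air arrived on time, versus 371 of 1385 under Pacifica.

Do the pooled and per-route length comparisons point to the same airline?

Medium-haul: Northern Air 646/1120 = 57.7%, Pacifica 14/20 = 70.0% → Pacifica
Long-haul: Northern Air 11/32 = 34.4%, Pacifica 371/1385 = 26.8% → Northern Air
Overall: Northern Air 657/1152 = 57.0%, Pacifica 385/1405 = 27.4% → Northern Air
Neither sweeps: Northern Air wins 1 of 2 groups, Pacifica wins 1. Northern Air wins overall but not every group — no Simpson reversal.

No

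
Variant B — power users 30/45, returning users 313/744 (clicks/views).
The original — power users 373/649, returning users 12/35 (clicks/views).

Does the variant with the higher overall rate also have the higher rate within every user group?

Power users: Variant B 30/45 = 66.7%, the original 373/649 = 57.5% → Variant B
Returning users: Variant B 313/744 = 42.1%, the original 12/35 = 34.3% → Variant B
Overall: Variant B 343/789 = 43.5%, the original 385/684 = 56.3% → the original
Variant B wins each user group but the original wins overall — the comparison reverses. Variant B's views skew toward returning users, which has a lower base rate.

No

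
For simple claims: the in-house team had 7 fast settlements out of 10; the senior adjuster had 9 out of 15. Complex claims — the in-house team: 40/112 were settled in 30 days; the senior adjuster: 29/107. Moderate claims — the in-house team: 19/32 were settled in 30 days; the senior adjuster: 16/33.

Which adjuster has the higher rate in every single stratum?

Simple: the in-house team 7/10 = 70.0%, the senior adjuster 9/15 = 60.0% → the in-house team
Complex: the in-house team 40/112 = 35.7%, the senior adjuster 29/107 = 27.1% → the in-house team
Moderate: the in-house team 19/32 = 59.4%, the senior adjuster 16/33 = 48.5% → the in-house team
The in-house team has the higher rate in all 3 groups.

the in-house team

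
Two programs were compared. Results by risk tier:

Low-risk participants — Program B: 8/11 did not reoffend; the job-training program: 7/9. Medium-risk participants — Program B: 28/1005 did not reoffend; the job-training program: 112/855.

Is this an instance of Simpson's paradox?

Low-risk: Program B 8/11 = 72.7%, the job-training program 7/9 = 77.8% → the job-training program
Medium-risk: Program B 28/1005 = 2.8%, the job-training program 112/855 = 13.1% → the job-training program
Overall: Program B 36/1016 = 3.5%, the job-training program 119/864 = 13.8% → the job-training program
The job-training program wins overall and in every risk group — no reversal.

No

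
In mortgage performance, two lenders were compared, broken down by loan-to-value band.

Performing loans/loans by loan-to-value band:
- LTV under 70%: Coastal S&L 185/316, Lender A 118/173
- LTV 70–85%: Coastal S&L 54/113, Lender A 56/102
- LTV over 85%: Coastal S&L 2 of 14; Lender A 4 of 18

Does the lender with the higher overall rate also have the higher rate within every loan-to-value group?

Yes

LTV under 70%: Coastal S&L 185/316 = 58.5%, Lender A 118/173 = 68.2% → Lender A
LTV 70–85%: Coastal S&L 54/113 = 47.8%, Lender A 56/102 = 54.9% → Lender A
LTV over 85%: Coastal S&L 2/14 = 14.3%, Lender A 4/18 = 22.2% → Lender A
Overall: Coastal S&L 241/443 = 54.4%, Lender A 178/293 = 60.8% → Lender A
Lender A wins overall and in every loan-to-value group — no reversal.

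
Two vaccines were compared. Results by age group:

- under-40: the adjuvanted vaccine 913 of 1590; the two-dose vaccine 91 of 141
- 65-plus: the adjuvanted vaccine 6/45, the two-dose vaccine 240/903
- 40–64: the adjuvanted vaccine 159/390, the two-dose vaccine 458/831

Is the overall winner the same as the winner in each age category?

No

Under-40: the adjuvanted vaccine 913/1590 = 57.4%, the two-dose vaccine 91/141 = 64.5% → the two-dose vaccine
65-plus: the adjuvanted vaccine 6/45 = 13.3%, the two-dose vaccine 240/903 = 26.6% → the two-dose vaccine
40–64: the adjuvanted vaccine 159/390 = 40.8%, the two-dose vaccine 458/831 = 55.1% → the two-dose vaccine
Overall: the adjuvanted vaccine 1078/2025 = 53.2%, the two-dose vaccine 789/1875 = 42.1% → the adjuvanted vaccine
The two-dose vaccine wins each age group but the adjuvanted vaccine wins overall — the comparison reverses. The two-dose vaccine's recipients skew toward 65-plus, which has a lower base rate.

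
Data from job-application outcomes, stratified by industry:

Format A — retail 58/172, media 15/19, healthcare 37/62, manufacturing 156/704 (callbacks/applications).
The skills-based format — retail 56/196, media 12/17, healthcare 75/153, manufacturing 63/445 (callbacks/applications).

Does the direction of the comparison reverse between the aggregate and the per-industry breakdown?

No

Retail: Format A 58/172 = 33.7%, the skills-based format 56/196 = 28.6% → Format A
Media: Format A 15/19 = 78.9%, the skills-based format 12/17 = 70.6% → Format A
Healthcare: Format A 37/62 = 59.7%, the skills-based format 75/153 = 49.0% → Format A
Manufacturing: Format A 156/704 = 22.2%, the skills-based format 63/445 = 14.2% → Format A
Overall: Format A 266/957 = 27.8%, the skills-based format 206/811 = 25.4% → Format A
Format A wins overall and in every industry group — no reversal.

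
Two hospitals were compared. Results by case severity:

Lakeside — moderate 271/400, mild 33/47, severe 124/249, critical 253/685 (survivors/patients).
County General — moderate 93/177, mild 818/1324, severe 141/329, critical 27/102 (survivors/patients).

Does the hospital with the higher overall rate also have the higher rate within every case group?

Moderate: Lakeside 271/400 = 67.8%, County General 93/177 = 52.5% → Lakeside
Mild: Lakeside 33/47 = 70.2%, County General 818/1324 = 61.8% → Lakeside
Severe: Lakeside 124/249 = 49.8%, County General 141/329 = 42.9% → Lakeside
Critical: Lakeside 253/685 = 36.9%, County General 27/102 = 26.5% → Lakeside
Overall: Lakeside 681/1381 = 49.3%, County General 1079/1932 = 55.8% → County General
Lakeside wins each case group but County General wins overall — the comparison reverses. Lakeside's patients skew toward critical, which has a lower base rate.

No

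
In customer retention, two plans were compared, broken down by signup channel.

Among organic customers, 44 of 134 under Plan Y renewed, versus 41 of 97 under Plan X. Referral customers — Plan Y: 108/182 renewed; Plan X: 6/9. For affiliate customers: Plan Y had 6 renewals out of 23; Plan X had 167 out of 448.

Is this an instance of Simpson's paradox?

Organic: Plan Y 44/134 = 32.8%, Plan X 41/97 = 42.3% → Plan X
Referral: Plan Y 108/182 = 59.3%, Plan X 6/9 = 66.7% → Plan X
Affiliate: Plan Y 6/23 = 26.1%, Plan X 167/448 = 37.3% → Plan X
Overall: Plan Y 158/339 = 46.6%, Plan X 214/554 = 38.6% → Plan Y
Plan X wins each signup group but Plan Y wins overall — the comparison reverses. Plan X's customers skew toward affiliate, which has a lower base rate.

Yes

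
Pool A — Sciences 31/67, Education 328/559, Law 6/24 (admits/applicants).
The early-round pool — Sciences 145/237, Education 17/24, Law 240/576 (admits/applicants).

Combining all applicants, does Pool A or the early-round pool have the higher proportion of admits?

Pool A

Sciences: Pool A 31/67 = 46.3%, the early-round pool 145/237 = 61.2% → the early-round pool
Education: Pool A 328/559 = 58.7%, the early-round pool 17/24 = 70.8% → the early-round pool
Law: Pool A 6/24 = 25.0%, the early-round pool 240/576 = 41.7% → the early-round pool
Overall: Pool A 365/650 = 56.2%, the early-round pool 402/837 = 48.0% → Pool A
(The early-round pool wins every department group but Pool A wins overall — the early-round pool's applicants skew toward the low-rate Law group.)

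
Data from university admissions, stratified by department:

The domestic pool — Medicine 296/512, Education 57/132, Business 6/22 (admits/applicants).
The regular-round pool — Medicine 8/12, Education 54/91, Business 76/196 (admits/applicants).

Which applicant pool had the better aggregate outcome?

the domestic pool

Medicine: the domestic pool 296/512 = 57.8%, the regular-round pool 8/12 = 66.7% → the regular-round pool
Education: the domestic pool 57/132 = 43.2%, the regular-round pool 54/91 = 59.3% → the regular-round pool
Business: the domestic pool 6/22 = 27.3%, the regular-round pool 76/196 = 38.8% → the regular-round pool
Overall: the domestic pool 359/666 = 53.9%, the regular-round pool 138/299 = 46.2% → the domestic pool
(The regular-round pool wins every department group but the domestic pool wins overall — the regular-round pool's applicants skew toward the low-rate Business group.)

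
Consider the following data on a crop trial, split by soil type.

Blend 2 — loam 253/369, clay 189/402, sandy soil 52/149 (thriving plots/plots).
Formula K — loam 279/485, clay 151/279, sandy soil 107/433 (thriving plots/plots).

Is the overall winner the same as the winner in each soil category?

Loam: Blend 2 253/369 = 68.6%, Formula K 279/485 = 57.5% → Blend 2
Clay: Blend 2 189/402 = 47.0%, Formula K 151/279 = 54.1% → Formula K
Sandy soil: Blend 2 52/149 = 34.9%, Formula K 107/433 = 24.7% → Blend 2
Overall: Blend 2 494/920 = 53.7%, Formula K 537/1197 = 44.9% → Blend 2
Neither sweeps: Blend 2 wins 2 of 3 groups, Formula K wins 1. Blend 2 wins overall but not every group — no Simpson reversal.

No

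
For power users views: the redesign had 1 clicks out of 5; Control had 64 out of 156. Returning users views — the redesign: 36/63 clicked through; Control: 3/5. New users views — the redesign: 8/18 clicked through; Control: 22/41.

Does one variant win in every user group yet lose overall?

Yes

Power users: the redesign 1/5 = 20.0%, Control 64/156 = 41.0% → Control
Returning users: the redesign 36/63 = 57.1%, Control 3/5 = 60.0% → Control
New users: the redesign 8/18 = 44.4%, Control 22/41 = 53.7% → Control
Overall: the redesign 45/86 = 52.3%, Control 89/202 = 44.1% → the redesign
Control wins each user group but the redesign wins overall — the comparison reverses. Control's views skew toward power users, which has a lower base rate.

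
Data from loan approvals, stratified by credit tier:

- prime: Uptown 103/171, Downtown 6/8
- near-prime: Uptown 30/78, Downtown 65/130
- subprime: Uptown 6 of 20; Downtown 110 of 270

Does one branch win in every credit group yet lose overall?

Yes

Prime: Uptown 103/171 = 60.2%, Downtown 6/8 = 75.0% → Downtown
Near-prime: Uptown 30/78 = 38.5%, Downtown 65/130 = 50.0% → Downtown
Subprime: Uptown 6/20 = 30.0%, Downtown 110/270 = 40.7% → Downtown
Overall: Uptown 139/269 = 51.7%, Downtown 181/408 = 44.4% → Uptown
Downtown wins each credit group but Uptown wins overall — the comparison reverses. Downtown's applications skew toward subprime, which has a lower base rate.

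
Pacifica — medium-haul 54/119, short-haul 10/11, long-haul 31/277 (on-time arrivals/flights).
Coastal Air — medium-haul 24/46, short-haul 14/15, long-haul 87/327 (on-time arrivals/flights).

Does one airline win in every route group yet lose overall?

No

Medium-haul: Pacifica 54/119 = 45.4%, Coastal Air 24/46 = 52.2% → Coastal Air
Short-haul: Pacifica 10/11 = 90.9%, Coastal Air 14/15 = 93.3% → Coastal Air
Long-haul: Pacifica 31/277 = 11.2%, Coastal Air 87/327 = 26.6% → Coastal Air
Overall: Pacifica 95/407 = 23.3%, Coastal Air 125/388 = 32.2% → Coastal Air
Coastal Air wins overall and in every route group — no reversal.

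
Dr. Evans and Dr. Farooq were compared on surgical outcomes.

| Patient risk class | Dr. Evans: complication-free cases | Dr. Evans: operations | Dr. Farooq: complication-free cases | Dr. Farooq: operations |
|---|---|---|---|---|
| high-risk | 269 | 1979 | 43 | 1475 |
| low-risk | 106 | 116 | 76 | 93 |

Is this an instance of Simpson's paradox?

High-risk: Dr. Evans 269/1979 = 13.6%, Dr. Farooq 43/1475 = 2.9% → Dr. Evans
Low-risk: Dr. Evans 106/116 = 91.4%, Dr. Farooq 76/93 = 81.7% → Dr. Evans
Overall: Dr. Evans 375/2095 = 17.9%, Dr. Farooq 119/1568 = 7.6% → Dr. Evans
Dr. Evans wins overall and in every patient risk group — no reversal.

No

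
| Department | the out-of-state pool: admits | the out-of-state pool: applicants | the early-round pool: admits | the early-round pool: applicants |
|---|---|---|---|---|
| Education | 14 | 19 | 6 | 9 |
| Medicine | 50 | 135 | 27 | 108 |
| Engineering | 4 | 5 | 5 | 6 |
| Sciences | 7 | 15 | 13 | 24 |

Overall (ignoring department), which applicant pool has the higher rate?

the out-of-state pool

Education: the out-of-state pool 14/19 = 73.7%, the early-round pool 6/9 = 66.7% → the out-of-state pool
Medicine: the out-of-state pool 50/135 = 37.0%, the early-round pool 27/108 = 25.0% → the out-of-state pool
Engineering: the out-of-state pool 4/5 = 80.0%, the early-round pool 5/6 = 83.3% → the early-round pool
Sciences: the out-of-state pool 7/15 = 46.7%, the early-round pool 13/24 = 54.2% → the early-round pool
Overall: the out-of-state pool 75/174 = 43.1%, the early-round pool 51/147 = 34.7% → the out-of-state pool
(Neither sweeps every department group, but the out-of-state pool has the higher pooled rate.)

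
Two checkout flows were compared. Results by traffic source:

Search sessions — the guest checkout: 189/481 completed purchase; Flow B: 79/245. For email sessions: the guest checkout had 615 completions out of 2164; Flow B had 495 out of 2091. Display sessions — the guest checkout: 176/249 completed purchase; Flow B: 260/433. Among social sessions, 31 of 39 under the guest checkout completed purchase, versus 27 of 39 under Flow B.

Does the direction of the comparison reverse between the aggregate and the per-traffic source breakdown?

Search: the guest checkout 189/481 = 39.3%, Flow B 79/245 = 32.2% → the guest checkout
Email: the guest checkout 615/2164 = 28.4%, Flow B 495/2091 = 23.7% → the guest checkout
Display: the guest checkout 176/249 = 70.7%, Flow B 260/433 = 60.0% → the guest checkout
Social: the guest checkout 31/39 = 79.5%, Flow B 27/39 = 69.2% → the guest checkout
Overall: the guest checkout 1011/2933 = 34.5%, Flow B 861/2808 = 30.7% → the guest checkout
The guest checkout wins overall and in every traffic group — no reversal.

No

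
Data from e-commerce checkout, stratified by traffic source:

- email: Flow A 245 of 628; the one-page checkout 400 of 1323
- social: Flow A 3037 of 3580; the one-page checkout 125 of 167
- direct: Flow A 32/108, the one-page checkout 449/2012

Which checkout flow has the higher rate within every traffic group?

Email: Flow A 245/628 = 39.0%, the one-page checkout 400/1323 = 30.2% → Flow A
Social: Flow A 3037/3580 = 84.8%, the one-page checkout 125/167 = 74.9% → Flow A
Direct: Flow A 32/108 = 29.6%, the one-page checkout 449/2012 = 22.3% → Flow A
Flow A has the higher rate in all 3 groups.

Flow A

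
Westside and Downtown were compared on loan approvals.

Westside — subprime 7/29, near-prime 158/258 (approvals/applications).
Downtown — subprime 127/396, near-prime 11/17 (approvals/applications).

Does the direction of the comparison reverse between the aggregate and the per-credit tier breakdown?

Yes

Subprime: Westside 7/29 = 24.1%, Downtown 127/396 = 32.1% → Downtown
Near-prime: Westside 158/258 = 61.2%, Downtown 11/17 = 64.7% → Downtown
Overall: Westside 165/287 = 57.5%, Downtown 138/413 = 33.4% → Westside
Downtown wins each credit group but Westside wins overall — the comparison reverses. Downtown's applications skew toward subprime, which has a lower base rate.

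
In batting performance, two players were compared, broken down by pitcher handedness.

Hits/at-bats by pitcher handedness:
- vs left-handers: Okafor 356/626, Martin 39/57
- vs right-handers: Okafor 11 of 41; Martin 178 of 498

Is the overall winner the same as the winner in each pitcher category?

Vs left-handers: Okafor 356/626 = 56.9%, Martin 39/57 = 68.4% → Martin
Vs right-handers: Okafor 11/41 = 26.8%, Martin 178/498 = 35.7% → Martin
Overall: Okafor 367/667 = 55.0%, Martin 217/555 = 39.1% → Okafor
Martin wins each pitcher group but Okafor wins overall — the comparison reverses. Martin's at-bats skew toward vs right-handers, which has a lower base rate.

No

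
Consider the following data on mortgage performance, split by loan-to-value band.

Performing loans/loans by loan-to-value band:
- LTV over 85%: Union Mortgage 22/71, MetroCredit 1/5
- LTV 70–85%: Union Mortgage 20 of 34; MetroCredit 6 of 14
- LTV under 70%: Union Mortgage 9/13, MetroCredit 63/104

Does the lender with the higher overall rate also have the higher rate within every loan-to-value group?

LTV over 85%: Union Mortgage 22/71 = 31.0%, MetroCredit 1/5 = 20.0% → Union Mortgage
LTV 70–85%: Union Mortgage 20/34 = 58.8%, MetroCredit 6/14 = 42.9% → Union Mortgage
LTV under 70%: Union Mortgage 9/13 = 69.2%, MetroCredit 63/104 = 60.6% → Union Mortgage
Overall: Union Mortgage 51/118 = 43.2%, MetroCredit 70/123 = 56.9% → MetroCredit
Union Mortgage wins each loan-to-value group but MetroCredit wins overall — the comparison reverses. Union Mortgage's loans skew toward LTV over 85%, which has a lower base rate.

No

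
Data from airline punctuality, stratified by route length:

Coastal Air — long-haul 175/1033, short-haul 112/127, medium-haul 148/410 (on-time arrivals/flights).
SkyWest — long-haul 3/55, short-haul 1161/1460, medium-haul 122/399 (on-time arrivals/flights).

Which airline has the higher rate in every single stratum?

Long-haul: Coastal Air 175/1033 = 16.9%, SkyWest 3/55 = 5.5% → Coastal Air
Short-haul: Coastal Air 112/127 = 88.2%, SkyWest 1161/1460 = 79.5% → Coastal Air
Medium-haul: Coastal Air 148/410 = 36.1%, SkyWest 122/399 = 30.6% → Coastal Air
Coastal Air has the higher rate in all 3 groups.

Coastal Air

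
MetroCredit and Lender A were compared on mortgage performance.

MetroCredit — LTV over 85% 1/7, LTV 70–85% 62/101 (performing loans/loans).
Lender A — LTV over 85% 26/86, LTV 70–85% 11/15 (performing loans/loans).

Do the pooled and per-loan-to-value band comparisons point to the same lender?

No

LTV over 85%: MetroCredit 1/7 = 14.3%, Lender A 26/86 = 30.2% → Lender A
LTV 70–85%: MetroCredit 62/101 = 61.4%, Lender A 11/15 = 73.3% → Lender A
Overall: MetroCredit 63/108 = 58.3%, Lender A 37/101 = 36.6% → MetroCredit
Lender A wins each loan-to-value group but MetroCredit wins overall — the comparison reverses. Lender A's loans skew toward LTV over 85%, which has a lower base rate.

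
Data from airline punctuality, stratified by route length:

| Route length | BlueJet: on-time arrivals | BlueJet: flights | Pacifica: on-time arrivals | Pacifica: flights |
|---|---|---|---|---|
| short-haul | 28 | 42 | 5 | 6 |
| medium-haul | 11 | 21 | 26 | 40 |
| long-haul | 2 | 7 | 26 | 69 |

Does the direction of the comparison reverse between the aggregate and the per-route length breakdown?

Yes

Short-haul: BlueJet 28/42 = 66.7%, Pacifica 5/6 = 83.3% → Pacifica
Medium-haul: BlueJet 11/21 = 52.4%, Pacifica 26/40 = 65.0% → Pacifica
Long-haul: BlueJet 2/7 = 28.6%, Pacifica 26/69 = 37.7% → Pacifica
Overall: BlueJet 41/70 = 58.6%, Pacifica 57/115 = 49.6% → BlueJet
Pacifica wins each route group but BlueJet wins overall — the comparison reverses. Pacifica's flights skew toward long-haul, which has a lower base rate.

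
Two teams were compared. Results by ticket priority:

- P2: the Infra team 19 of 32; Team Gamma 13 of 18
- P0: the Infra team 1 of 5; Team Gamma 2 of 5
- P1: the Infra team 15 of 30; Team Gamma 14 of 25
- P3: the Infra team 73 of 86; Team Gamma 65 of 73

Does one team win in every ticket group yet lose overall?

P2: the Infra team 19/32 = 59.4%, Team Gamma 13/18 = 72.2% → Team Gamma
P0: the Infra team 1/5 = 20.0%, Team Gamma 2/5 = 40.0% → Team Gamma
P1: the Infra team 15/30 = 50.0%, Team Gamma 14/25 = 56.0% → Team Gamma
P3: the Infra team 73/86 = 84.9%, Team Gamma 65/73 = 89.0% → Team Gamma
Overall: the Infra team 108/153 = 70.6%, Team Gamma 94/121 = 77.7% → Team Gamma
Team Gamma wins overall and in every ticket group — no reversal.

No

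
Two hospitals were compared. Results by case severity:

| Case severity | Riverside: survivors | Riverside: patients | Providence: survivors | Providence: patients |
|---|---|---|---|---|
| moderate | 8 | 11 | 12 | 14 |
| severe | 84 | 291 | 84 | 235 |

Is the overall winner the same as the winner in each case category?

Yes

Moderate: Riverside 8/11 = 72.7%, Providence 12/14 = 85.7% → Providence
Severe: Riverside 84/291 = 28.9%, Providence 84/235 = 35.7% → Providence
Overall: Riverside 92/302 = 30.5%, Providence 96/249 = 38.6% → Providence
Providence wins overall and in every case group — no reversal.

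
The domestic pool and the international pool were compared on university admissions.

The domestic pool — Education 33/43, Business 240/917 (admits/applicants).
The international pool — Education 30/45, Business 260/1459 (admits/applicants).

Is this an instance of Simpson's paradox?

Education: the domestic pool 33/43 = 76.7%, the international pool 30/45 = 66.7% → the domestic pool
Business: the domestic pool 240/917 = 26.2%, the international pool 260/1459 = 17.8% → the domestic pool
Overall: the domestic pool 273/960 = 28.4%, the international pool 290/1504 = 19.3% → the domestic pool
The domestic pool wins overall and in every department group — no reversal.

No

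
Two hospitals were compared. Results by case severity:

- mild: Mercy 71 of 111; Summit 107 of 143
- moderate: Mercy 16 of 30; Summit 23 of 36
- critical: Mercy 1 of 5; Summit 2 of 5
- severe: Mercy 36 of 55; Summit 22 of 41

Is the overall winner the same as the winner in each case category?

Mild: Mercy 71/111 = 64.0%, Summit 107/143 = 74.8% → Summit
Moderate: Mercy 16/30 = 53.3%, Summit 23/36 = 63.9% → Summit
Critical: Mercy 1/5 = 20.0%, Summit 2/5 = 40.0% → Summit
Severe: Mercy 36/55 = 65.5%, Summit 22/41 = 53.7% → Mercy
Overall: Mercy 124/201 = 61.7%, Summit 154/225 = 68.4% → Summit
Neither sweeps: Mercy wins 1 of 4 groups, Summit wins 3. Summit wins overall but not every group — no Simpson reversal.

No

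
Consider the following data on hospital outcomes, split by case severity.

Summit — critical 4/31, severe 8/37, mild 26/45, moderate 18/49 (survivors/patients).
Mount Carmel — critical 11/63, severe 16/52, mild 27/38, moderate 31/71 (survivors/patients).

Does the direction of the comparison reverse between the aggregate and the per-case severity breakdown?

Critical: Summit 4/31 = 12.9%, Mount Carmel 11/63 = 17.5% → Mount Carmel
Severe: Summit 8/37 = 21.6%, Mount Carmel 16/52 = 30.8% → Mount Carmel
Mild: Summit 26/45 = 57.8%, Mount Carmel 27/38 = 71.1% → Mount Carmel
Moderate: Summit 18/49 = 36.7%, Mount Carmel 31/71 = 43.7% → Mount Carmel
Overall: Summit 56/162 = 34.6%, Mount Carmel 85/224 = 37.9% → Mount Carmel
Mount Carmel wins overall and in every case group — no reversal.

No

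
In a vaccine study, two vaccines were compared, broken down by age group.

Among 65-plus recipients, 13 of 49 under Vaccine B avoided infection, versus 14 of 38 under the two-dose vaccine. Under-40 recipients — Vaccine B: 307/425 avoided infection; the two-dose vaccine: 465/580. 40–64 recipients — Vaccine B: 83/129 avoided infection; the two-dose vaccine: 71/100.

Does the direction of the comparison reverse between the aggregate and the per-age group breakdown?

No

65-plus: Vaccine B 13/49 = 26.5%, the two-dose vaccine 14/38 = 36.8% → the two-dose vaccine
Under-40: Vaccine B 307/425 = 72.2%, the two-dose vaccine 465/580 = 80.2% → the two-dose vaccine
40–64: Vaccine B 83/129 = 64.3%, the two-dose vaccine 71/100 = 71.0% → the two-dose vaccine
Overall: Vaccine B 403/603 = 66.8%, the two-dose vaccine 550/718 = 76.6% → the two-dose vaccine
The two-dose vaccine wins overall and in every age group — no reversal.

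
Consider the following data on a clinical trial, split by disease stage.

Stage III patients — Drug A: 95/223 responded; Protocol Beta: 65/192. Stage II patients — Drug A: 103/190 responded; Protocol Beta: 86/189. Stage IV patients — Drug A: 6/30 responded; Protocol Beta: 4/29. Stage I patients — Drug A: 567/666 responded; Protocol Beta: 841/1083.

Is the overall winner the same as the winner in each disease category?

Yes

Stage III: Drug A 95/223 = 42.6%, Protocol Beta 65/192 = 33.9% → Drug A
Stage II: Drug A 103/190 = 54.2%, Protocol Beta 86/189 = 45.5% → Drug A
Stage IV: Drug A 6/30 = 20.0%, Protocol Beta 4/29 = 13.8% → Drug A
Stage I: Drug A 567/666 = 85.1%, Protocol Beta 841/1083 = 77.7% → Drug A
Overall: Drug A 771/1109 = 69.5%, Protocol Beta 996/1493 = 66.7% → Drug A
Drug A wins overall and in every disease group — no reversal.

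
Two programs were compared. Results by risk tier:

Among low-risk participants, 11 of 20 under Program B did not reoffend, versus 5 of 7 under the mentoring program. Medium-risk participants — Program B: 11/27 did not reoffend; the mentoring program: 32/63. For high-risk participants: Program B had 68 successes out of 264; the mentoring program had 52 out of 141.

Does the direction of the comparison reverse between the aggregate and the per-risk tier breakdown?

Low-risk: Program B 11/20 = 55.0%, the mentoring program 5/7 = 71.4% → the mentoring program
Medium-risk: Program B 11/27 = 40.7%, the mentoring program 32/63 = 50.8% → the mentoring program
High-risk: Program B 68/264 = 25.8%, the mentoring program 52/141 = 36.9% → the mentoring program
Overall: Program B 90/311 = 28.9%, the mentoring program 89/211 = 42.2% → the mentoring program
The mentoring program wins overall and in every risk group — no reversal.

No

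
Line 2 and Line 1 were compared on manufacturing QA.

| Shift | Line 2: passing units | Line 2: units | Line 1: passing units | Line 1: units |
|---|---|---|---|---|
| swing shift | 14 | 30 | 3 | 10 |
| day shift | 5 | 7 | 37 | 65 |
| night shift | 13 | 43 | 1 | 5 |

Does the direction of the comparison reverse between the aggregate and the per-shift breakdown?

Yes

Swing shift: Line 2 14/30 = 46.7%, Line 1 3/10 = 30.0% → Line 2
Day shift: Line 2 5/7 = 71.4%, Line 1 37/65 = 56.9% → Line 2
Night shift: Line 2 13/43 = 30.2%, Line 1 1/5 = 20.0% → Line 2
Overall: Line 2 32/80 = 40.0%, Line 1 41/80 = 51.2% → Line 1
Line 2 wins each shift group but Line 1 wins overall — the comparison reverses. Line 2's units skew toward night shift, which has a lower base rate.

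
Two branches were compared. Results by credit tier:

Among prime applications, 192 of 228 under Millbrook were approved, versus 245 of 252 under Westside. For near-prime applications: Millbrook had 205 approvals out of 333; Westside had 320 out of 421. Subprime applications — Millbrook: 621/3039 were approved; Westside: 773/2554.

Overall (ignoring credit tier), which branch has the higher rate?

Westside

Prime: Millbrook 192/228 = 84.2%, Westside 245/252 = 97.2% → Westside
Near-prime: Millbrook 205/333 = 61.6%, Westside 320/421 = 76.0% → Westside
Subprime: Millbrook 621/3039 = 20.4%, Westside 773/2554 = 30.3% → Westside
Overall: Millbrook 1018/3600 = 28.3%, Westside 1338/3227 = 41.5% → Westside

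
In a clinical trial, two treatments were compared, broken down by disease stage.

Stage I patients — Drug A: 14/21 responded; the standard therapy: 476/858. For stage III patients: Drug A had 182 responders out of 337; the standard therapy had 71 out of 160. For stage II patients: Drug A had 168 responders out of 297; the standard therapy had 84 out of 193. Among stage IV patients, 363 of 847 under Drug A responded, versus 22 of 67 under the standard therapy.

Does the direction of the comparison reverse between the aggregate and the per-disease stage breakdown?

Stage I: Drug A 14/21 = 66.7%, the standard therapy 476/858 = 55.5% → Drug A
Stage III: Drug A 182/337 = 54.0%, the standard therapy 71/160 = 44.4% → Drug A
Stage II: Drug A 168/297 = 56.6%, the standard therapy 84/193 = 43.5% → Drug A
Stage IV: Drug A 363/847 = 42.9%, the standard therapy 22/67 = 32.8% → Drug A
Overall: Drug A 727/1502 = 48.4%, the standard therapy 653/1278 = 51.1% → the standard therapy
Drug A wins each disease group but the standard therapy wins overall — the comparison reverses. Drug A's patients skew toward stage IV, which has a lower base rate.

Yes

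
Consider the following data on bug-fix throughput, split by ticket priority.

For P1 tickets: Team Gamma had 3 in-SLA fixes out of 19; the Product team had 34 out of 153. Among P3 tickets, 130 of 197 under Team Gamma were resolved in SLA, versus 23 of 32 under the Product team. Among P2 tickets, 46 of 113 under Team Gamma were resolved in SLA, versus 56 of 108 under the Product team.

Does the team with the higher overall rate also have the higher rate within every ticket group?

P1: Team Gamma 3/19 = 15.8%, the Product team 34/153 = 22.2% → the Product team
P3: Team Gamma 130/197 = 66.0%, the Product team 23/32 = 71.9% → the Product team
P2: Team Gamma 46/113 = 40.7%, the Product team 56/108 = 51.9% → the Product team
Overall: Team Gamma 179/329 = 54.4%, the Product team 113/293 = 38.6% → Team Gamma
The Product team wins each ticket group but Team Gamma wins overall — the comparison reverses. The Product team's tickets skew toward P1, which has a lower base rate.

No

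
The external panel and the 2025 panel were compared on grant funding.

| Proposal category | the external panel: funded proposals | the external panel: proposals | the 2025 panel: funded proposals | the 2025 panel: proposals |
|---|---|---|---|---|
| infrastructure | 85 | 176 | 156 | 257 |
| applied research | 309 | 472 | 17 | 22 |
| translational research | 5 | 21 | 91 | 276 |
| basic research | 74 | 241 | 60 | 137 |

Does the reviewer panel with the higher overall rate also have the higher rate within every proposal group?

No

Infrastructure: the external panel 85/176 = 48.3%, the 2025 panel 156/257 = 60.7% → the 2025 panel
Applied research: the external panel 309/472 = 65.5%, the 2025 panel 17/22 = 77.3% → the 2025 panel
Translational research: the external panel 5/21 = 23.8%, the 2025 panel 91/276 = 33.0% → the 2025 panel
Basic research: the external panel 74/241 = 30.7%, the 2025 panel 60/137 = 43.8% → the 2025 panel
Overall: the external panel 473/910 = 52.0%, the 2025 panel 324/692 = 46.8% → the external panel
The 2025 panel wins each proposal group but the external panel wins overall — the comparison reverses. The 2025 panel's proposals skew toward translational research, which has a lower base rate.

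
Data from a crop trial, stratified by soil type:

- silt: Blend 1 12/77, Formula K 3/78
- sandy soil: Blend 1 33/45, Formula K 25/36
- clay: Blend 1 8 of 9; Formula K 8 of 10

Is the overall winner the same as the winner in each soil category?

Silt: Blend 1 12/77 = 15.6%, Formula K 3/78 = 3.8% → Blend 1
Sandy soil: Blend 1 33/45 = 73.3%, Formula K 25/36 = 69.4% → Blend 1
Clay: Blend 1 8/9 = 88.9%, Formula K 8/10 = 80.0% → Blend 1
Overall: Blend 1 53/131 = 40.5%, Formula K 36/124 = 29.0% → Blend 1
Blend 1 wins overall and in every soil group — no reversal.

Yes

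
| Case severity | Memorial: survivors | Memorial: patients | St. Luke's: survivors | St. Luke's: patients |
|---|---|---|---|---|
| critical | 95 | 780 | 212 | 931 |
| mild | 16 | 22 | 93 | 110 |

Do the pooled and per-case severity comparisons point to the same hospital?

Yes

Critical: Memorial 95/780 = 12.2%, St. Luke's 212/931 = 22.8% → St. Luke's
Mild: Memorial 16/22 = 72.7%, St. Luke's 93/110 = 84.5% → St. Luke's
Overall: Memorial 111/802 = 13.8%, St. Luke's 305/1041 = 29.3% → St. Luke's
St. Luke's wins overall and in every case group — no reversal.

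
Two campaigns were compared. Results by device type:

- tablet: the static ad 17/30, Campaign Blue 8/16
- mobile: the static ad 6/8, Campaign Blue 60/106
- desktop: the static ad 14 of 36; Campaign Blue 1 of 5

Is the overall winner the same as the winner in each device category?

No

Tablet: the static ad 17/30 = 56.7%, Campaign Blue 8/16 = 50.0% → the static ad
Mobile: the static ad 6/8 = 75.0%, Campaign Blue 60/106 = 56.6% → the static ad
Desktop: the static ad 14/36 = 38.9%, Campaign Blue 1/5 = 20.0% → the static ad
Overall: the static ad 37/74 = 50.0%, Campaign Blue 69/127 = 54.3% → Campaign Blue
The static ad wins each device group but Campaign Blue wins overall — the comparison reverses. The static ad's impressions skew toward desktop, which has a lower base rate.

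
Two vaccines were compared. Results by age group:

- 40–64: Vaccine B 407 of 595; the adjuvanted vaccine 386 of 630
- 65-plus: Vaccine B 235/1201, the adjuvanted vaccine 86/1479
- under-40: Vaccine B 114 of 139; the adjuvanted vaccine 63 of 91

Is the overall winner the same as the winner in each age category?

40–64: Vaccine B 407/595 = 68.4%, the adjuvanted vaccine 386/630 = 61.3% → Vaccine B
65-plus: Vaccine B 235/1201 = 19.6%, the adjuvanted vaccine 86/1479 = 5.8% → Vaccine B
Under-40: Vaccine B 114/139 = 82.0%, the adjuvanted vaccine 63/91 = 69.2% → Vaccine B
Overall: Vaccine B 756/1935 = 39.1%, the adjuvanted vaccine 535/2200 = 24.3% → Vaccine B
Vaccine B wins overall and in every age group — no reversal.

Yes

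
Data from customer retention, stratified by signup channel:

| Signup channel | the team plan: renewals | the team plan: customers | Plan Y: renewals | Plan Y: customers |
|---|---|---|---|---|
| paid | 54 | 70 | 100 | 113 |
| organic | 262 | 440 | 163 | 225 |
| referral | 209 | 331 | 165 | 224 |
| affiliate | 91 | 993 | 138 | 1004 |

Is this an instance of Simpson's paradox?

Paid: the team plan 54/70 = 77.1%, Plan Y 100/113 = 88.5% → Plan Y
Organic: the team plan 262/440 = 59.5%, Plan Y 163/225 = 72.4% → Plan Y
Referral: the team plan 209/331 = 63.1%, Plan Y 165/224 = 73.7% → Plan Y
Affiliate: the team plan 91/993 = 9.2%, Plan Y 138/1004 = 13.7% → Plan Y
Overall: the team plan 616/1834 = 33.6%, Plan Y 566/1566 = 36.1% → Plan Y
Plan Y wins overall and in every signup group — no reversal.

No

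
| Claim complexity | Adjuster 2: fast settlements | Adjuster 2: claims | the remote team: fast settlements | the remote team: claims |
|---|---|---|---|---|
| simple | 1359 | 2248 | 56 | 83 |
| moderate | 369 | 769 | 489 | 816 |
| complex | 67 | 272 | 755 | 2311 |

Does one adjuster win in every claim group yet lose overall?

Yes

Simple: Adjuster 2 1359/2248 = 60.5%, the remote team 56/83 = 67.5% → the remote team
Moderate: Adjuster 2 369/769 = 48.0%, the remote team 489/816 = 59.9% → the remote team
Complex: Adjuster 2 67/272 = 24.6%, the remote team 755/2311 = 32.7% → the remote team
Overall: Adjuster 2 1795/3289 = 54.6%, the remote team 1300/3210 = 40.5% → Adjuster 2
The remote team wins each claim group but Adjuster 2 wins overall — the comparison reverses. The remote team's claims skew toward complex, which has a lower base rate.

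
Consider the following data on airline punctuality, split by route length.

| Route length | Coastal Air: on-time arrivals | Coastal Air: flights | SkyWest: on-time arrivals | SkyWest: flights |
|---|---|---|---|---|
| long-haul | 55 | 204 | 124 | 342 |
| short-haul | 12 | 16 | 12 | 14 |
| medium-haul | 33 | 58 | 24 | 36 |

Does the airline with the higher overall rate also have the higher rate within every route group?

Yes

Long-haul: Coastal Air 55/204 = 27.0%, SkyWest 124/342 = 36.3% → SkyWest
Short-haul: Coastal Air 12/16 = 75.0%, SkyWest 12/14 = 85.7% → SkyWest
Medium-haul: Coastal Air 33/58 = 56.9%, SkyWest 24/36 = 66.7% → SkyWest
Overall: Coastal Air 100/278 = 36.0%, SkyWest 160/392 = 40.8% → SkyWest
SkyWest wins overall and in every route group — no reversal.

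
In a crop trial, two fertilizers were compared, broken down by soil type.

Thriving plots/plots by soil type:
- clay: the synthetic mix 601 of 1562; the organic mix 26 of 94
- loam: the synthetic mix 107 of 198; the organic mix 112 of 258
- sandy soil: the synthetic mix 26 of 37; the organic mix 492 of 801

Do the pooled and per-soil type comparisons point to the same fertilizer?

No

Clay: the synthetic mix 601/1562 = 38.5%, the organic mix 26/94 = 27.7% → the synthetic mix
Loam: the synthetic mix 107/198 = 54.0%, the organic mix 112/258 = 43.4% → the synthetic mix
Sandy soil: the synthetic mix 26/37 = 70.3%, the organic mix 492/801 = 61.4% → the synthetic mix
Overall: the synthetic mix 734/1797 = 40.8%, the organic mix 630/1153 = 54.6% → the organic mix
The synthetic mix wins each soil group but the organic mix wins overall — the comparison reverses. The synthetic mix's plots skew toward clay, which has a lower base rate.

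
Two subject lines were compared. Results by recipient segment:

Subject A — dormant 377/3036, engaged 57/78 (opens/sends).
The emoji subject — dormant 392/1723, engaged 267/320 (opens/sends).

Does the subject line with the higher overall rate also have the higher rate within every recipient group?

Dormant: Subject A 377/3036 = 12.4%, the emoji subject 392/1723 = 22.8% → the emoji subject
Engaged: Subject A 57/78 = 73.1%, the emoji subject 267/320 = 83.4% → the emoji subject
Overall: Subject A 434/3114 = 13.9%, the emoji subject 659/2043 = 32.3% → the emoji subject
The emoji subject wins overall and in every recipient group — no reversal.

Yes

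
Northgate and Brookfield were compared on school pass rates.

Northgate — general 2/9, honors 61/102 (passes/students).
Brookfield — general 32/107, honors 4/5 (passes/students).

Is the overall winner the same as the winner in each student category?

No

General: Northgate 2/9 = 22.2%, Brookfield 32/107 = 29.9% → Brookfield
Honors: Northgate 61/102 = 59.8%, Brookfield 4/5 = 80.0% → Brookfield
Overall: Northgate 63/111 = 56.8%, Brookfield 36/112 = 32.1% → Northgate
Brookfield wins each student group but Northgate wins overall — the comparison reverses. Brookfield's students skew toward general, which has a lower base rate.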